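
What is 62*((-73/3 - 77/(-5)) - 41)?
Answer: -46438/15 ≈ -3095.9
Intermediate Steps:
62*((-73/3 - 77/(-5)) - 41) = 62*((-73*⅓ - 77*(-⅕)) - 41) = 62*((-73/3 + 77/5) - 41) = 62*(-134/15 - 41) = 62*(-749/15) = -46438/15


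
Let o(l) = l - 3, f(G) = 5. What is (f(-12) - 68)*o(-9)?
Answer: 756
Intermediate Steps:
o(l) = -3 + l
(f(-12) - 68)*o(-9) = (5 - 68)*(-3 - 9) = -63*(-12) = 756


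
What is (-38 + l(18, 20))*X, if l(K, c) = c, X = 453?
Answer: -8154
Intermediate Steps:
(-38 + l(18, 20))*X = (-38 + 20)*453 = -18*453 = -8154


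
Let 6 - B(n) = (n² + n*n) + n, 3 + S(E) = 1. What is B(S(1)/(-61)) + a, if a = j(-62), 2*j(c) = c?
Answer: -93155/3721 ≈ -25.035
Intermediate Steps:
S(E) = -2 (S(E) = -3 + 1 = -2)
j(c) = c/2
a = -31 (a = (½)*(-62) = -31)
B(n) = 6 - n - 2*n² (B(n) = 6 - ((n² + n*n) + n) = 6 - ((n² + n²) + n) = 6 - (2*n² + n) = 6 - (n + 2*n²) = 6 + (-n - 2*n²) = 6 - n - 2*n²)
B(S(1)/(-61)) + a = (6 - (-2)/(-61) - 2*(-2/(-61))²) - 31 = (6 - (-2)*(-1)/61 - 2*(-2*(-1/61))²) - 31 = (6 - 1*2/61 - 2*(2/61)²) - 31 = (6 - 2/61 - 2*4/3721) - 31 = (6 - 2/61 - 8/3721) - 31 = 22196/3721 - 31 = -93155/3721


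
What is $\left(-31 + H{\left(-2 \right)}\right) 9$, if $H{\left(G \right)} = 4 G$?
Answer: $-351$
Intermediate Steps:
$\left(-31 + H{\left(-2 \right)}\right) 9 = \left(-31 + 4 \left(-2\right)\right) 9 = \left(-31 - 8\right) 9 = \left(-39\right) 9 = -351$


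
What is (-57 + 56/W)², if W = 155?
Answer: 77070841/24025 ≈ 3207.9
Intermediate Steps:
(-57 + 56/W)² = (-57 + 56/155)² = (-8779/155)² = 77070841/24025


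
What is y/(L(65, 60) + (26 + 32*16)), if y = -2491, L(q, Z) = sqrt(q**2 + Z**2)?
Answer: -1340158/281619 + 12455*sqrt(313)/281619 ≈ -3.9763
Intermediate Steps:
L(q, Z) = sqrt(Z**2 + q**2)
y/(L(65, 60) + (26 + 32*16)) = -2491/(sqrt(60**2 + 65**2) + (26 + 32*16)) = -2491/(sqrt(3600 + 4225) + (26 + 512)) = -2491/(sqrt(7825) + 538) = -2491/(5*sqrt(313) + 538) = -2491/(538 + 5*sqrt(313))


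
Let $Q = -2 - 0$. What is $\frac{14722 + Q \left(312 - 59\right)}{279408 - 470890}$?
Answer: $- \frac{7108}{95741} \approx -0.074242$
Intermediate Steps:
$Q = -2$ ($Q = -2 + 0 = -2$)
$\frac{14722 + Q \left(312 - 59\right)}{279408 - 470890} = \frac{14722 - 2 \left(312 - 59\right)}{279408 - 470890} = \frac{14722 - 506}{-191482} = \left(14722 - 506\right) \left(- \frac{1}{191482}\right) = 14216 \left(- \frac{1}{191482}\right) = - \frac{7108}{95741}$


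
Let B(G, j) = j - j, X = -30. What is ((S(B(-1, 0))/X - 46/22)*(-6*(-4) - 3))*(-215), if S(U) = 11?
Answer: 244111/22 ≈ 11096.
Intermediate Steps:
B(G, j) = 0
((S(B(-1, 0))/X - 46/22)*(-6*(-4) - 3))*(-215) = ((11/(-30) - 46/22)*(-6*(-4) - 3))*(-215) = ((11*(-1/30) - 46*1/22)*(24 - 3))*(-215) = ((-11/30 - 23/11)*21)*(-215) = -811/330*21*(-215) = -5677/110*(-215) = 244111/22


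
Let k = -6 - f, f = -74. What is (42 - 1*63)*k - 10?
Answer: -1438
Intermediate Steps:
k = 68 (k = -6 - 1*(-74) = -6 + 74 = 68)
(42 - 1*63)*k - 10 = (42 - 1*63)*68 - 10 = (42 - 63)*68 - 10 = -21*68 - 10 = -1428 - 10 = -1438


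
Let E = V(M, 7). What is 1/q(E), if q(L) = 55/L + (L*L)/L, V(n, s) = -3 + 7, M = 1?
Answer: 4/71 ≈ 0.056338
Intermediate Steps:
V(n, s) = 4
E = 4
q(L) = L + 55/L (q(L) = 55/L + L²/L = 55/L + L = L + 55/L)
1/q(E) = 1/(4 + 55/4) = 1/(71/4) = 4/71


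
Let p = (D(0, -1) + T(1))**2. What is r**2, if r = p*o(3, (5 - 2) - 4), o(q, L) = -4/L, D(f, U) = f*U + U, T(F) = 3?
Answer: 256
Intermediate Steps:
D(f, U) = U + U*f (D(f, U) = U*f + U = U + U*f)
p = 4 (p = (-(1 + 0) + 3)**2 = (-1*1 + 3)**2 = (-1 + 3)**2 = 2**2 = 4)
r = 16 (r = 4*(-4/((5 - 2) - 4)) = 4*(-4/(3 - 4)) = 4*(-4/(-1)) = 4*(-4*(-1)) = 4*4 = 16)
r**2 = 16**2 = 256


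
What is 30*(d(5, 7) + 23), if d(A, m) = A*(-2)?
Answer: 390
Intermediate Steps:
d(A, m) = -2*A
30*(d(5, 7) + 23) = 30*(-2*5 + 23) = 30*(-10 + 23) = 30*13 = 390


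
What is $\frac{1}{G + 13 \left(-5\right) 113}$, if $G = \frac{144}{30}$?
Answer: $- \frac{5}{36701} \approx -0.00013624$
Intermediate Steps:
$G = \frac{24}{5}$ ($G = 144 \cdot \frac{1}{30} = \frac{24}{5} \approx 4.8$)
$\frac{1}{G + 13 \left(-5\right) 113} = \frac{1}{\frac{24}{5} + 13 \left(-5\right) 113} = \frac{1}{\frac{24}{5} - 7345} = \frac{1}{- \frac{36701}{5}} = - \frac{5}{36701}$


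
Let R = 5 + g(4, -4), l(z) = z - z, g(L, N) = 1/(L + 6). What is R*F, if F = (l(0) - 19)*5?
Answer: -969/2 ≈ -484.50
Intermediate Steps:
g(L, N) = 1/(6 + L)
l(z) = 0
R = 51/10 (R = 5 + 1/(6 + 4) = 5 + 1/10 = 5 + ⅒ = 51/10 ≈ 5.1000)
F = -95 (F = (0 - 19)*5 = -19*5 = -95)
R*F = (51/10)*(-95) = -969/2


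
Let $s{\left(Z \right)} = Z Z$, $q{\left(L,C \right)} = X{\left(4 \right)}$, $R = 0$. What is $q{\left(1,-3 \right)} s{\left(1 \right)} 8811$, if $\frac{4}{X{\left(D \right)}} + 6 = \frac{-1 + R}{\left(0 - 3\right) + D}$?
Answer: $- \frac{35244}{7} \approx -5034.9$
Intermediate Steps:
$X{\left(D \right)} = \frac{4}{-6 - \frac{1}{-3 + D}}$ ($X{\left(D \right)} = \frac{4}{-6 + \frac{-1 + 0}{\left(0 - 3\right) + D}} = \frac{4}{-6 - \frac{1}{\left(0 - 3\right) + D}} = \frac{4}{-6 - \frac{1}{-3 + D}}$)
$q{\left(L,C \right)} = - \frac{4}{7}$ ($q{\left(L,C \right)} = \frac{4 \left(-3 + 4\right)}{17 - 24} = 4 \frac{1}{17 - 24} \cdot 1 = 4 \frac{1}{-7} \cdot 1 = 4 \left(- \frac{1}{7}\right) 1 = - \frac{4}{7}$)
$s{\left(Z \right)} = Z^{2}$
$q{\left(1,-3 \right)} s{\left(1 \right)} 8811 = - \frac{4 \cdot 1^{2}}{7} \cdot 8811 = \left(- \frac{4}{7}\right) 1 \cdot 8811 = \left(- \frac{4}{7}\right) 8811 = - \frac{35244}{7}$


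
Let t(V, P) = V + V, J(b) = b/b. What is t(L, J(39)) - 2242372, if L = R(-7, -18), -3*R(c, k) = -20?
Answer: -6727076/3 ≈ -2.2424e+6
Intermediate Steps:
R(c, k) = 20/3 (R(c, k) = -⅓*(-20) = 20/3)
L = 20/3 ≈ 6.6667
J(b) = 1
t(V, P) = 2*V
t(L, J(39)) - 2242372 = 2*(20/3) - 2242372 = 40/3 - 2242372 = -6727076/3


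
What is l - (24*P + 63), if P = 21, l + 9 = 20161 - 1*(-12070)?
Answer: 31655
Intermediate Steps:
l = 32222 (l = -9 + (20161 - 1*(-12070)) = -9 + (20161 + 12070) = -9 + 32231 = 32222)
l - (24*P + 63) = 32222 - (24*21 + 63) = 32222 - (504 + 63) = 32222 - 1*567 = 32222 - 567 = 31655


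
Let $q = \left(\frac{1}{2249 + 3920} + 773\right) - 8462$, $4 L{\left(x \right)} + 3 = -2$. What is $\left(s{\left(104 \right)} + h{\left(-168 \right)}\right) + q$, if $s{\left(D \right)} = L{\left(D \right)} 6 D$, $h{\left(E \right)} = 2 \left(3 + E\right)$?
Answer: $- \frac{54281030}{6169} \approx -8799.0$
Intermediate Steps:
$L{\left(x \right)} = - \frac{5}{4}$ ($L{\left(x \right)} = - \frac{3}{4} + \frac{1}{4} \left(-2\right) = - \frac{3}{4} - \frac{1}{2} = - \frac{5}{4}$)
$h{\left(E \right)} = 6 + 2 E$
$s{\left(D \right)} = - \frac{15 D}{2}$ ($s{\left(D \right)} = \left(- \frac{5}{4}\right) 6 D = - \frac{15 D}{2}$)
$q = - \frac{47433440}{6169}$ ($q = \left(\frac{1}{6169} + 773\right) - 8462 = \frac{4768638}{6169} - 8462 = - \frac{47433440}{6169} \approx -7689.0$)
$\left(s{\left(104 \right)} + h{\left(-168 \right)}\right) + q = \left(\left(- \frac{15}{2}\right) 104 + \left(6 + 2 \left(-168\right)\right)\right) - \frac{47433440}{6169} = \left(-780 + \left(6 - 336\right)\right) - \frac{47433440}{6169} = \left(-780 - 330\right) - \frac{47433440}{6169} = -1110 - \frac{47433440}{6169} = - \frac{54281030}{6169}$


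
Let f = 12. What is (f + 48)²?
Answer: 3600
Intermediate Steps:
(f + 48)² = (12 + 48)² = 60² = 3600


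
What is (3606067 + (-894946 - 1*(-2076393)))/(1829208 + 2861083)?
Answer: 4787514/4690291 ≈ 1.0207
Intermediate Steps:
(3606067 + (-894946 - 1*(-2076393)))/(1829208 + 2861083) = (3606067 + (-894946 + 2076393))/4690291 = (3606067 + 1181447)*(1/4690291) = 4787514*(1/4690291) = 4787514/4690291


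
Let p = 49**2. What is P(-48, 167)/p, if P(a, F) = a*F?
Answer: -8016/2401 ≈ -3.3386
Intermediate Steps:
p = 2401
P(a, F) = F*a
P(-48, 167)/p = (167*(-48))/2401 = -8016*1/2401 = -8016/2401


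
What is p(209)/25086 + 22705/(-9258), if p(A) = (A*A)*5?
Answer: 40344885/6451283 ≈ 6.2538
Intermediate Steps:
p(A) = 5*A² (p(A) = A²*5 = 5*A²)
p(209)/25086 + 22705/(-9258) = (5*209²)/25086 + 22705/(-9258) = (5*43681)*(1/25086) + 22705*(-1/9258) = 218405*(1/25086) - 22705/9258 = 218405/25086 - 22705/9258 = 40344885/6451283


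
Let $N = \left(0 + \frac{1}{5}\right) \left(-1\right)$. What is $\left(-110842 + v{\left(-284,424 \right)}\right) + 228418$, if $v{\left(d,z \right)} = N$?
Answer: $\frac{587879}{5} \approx 1.1758 \cdot 10^{5}$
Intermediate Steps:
$N = - \frac{1}{5}$ ($N = \left(0 + \frac{1}{5}\right) \left(-1\right) = \frac{1}{5} \left(-1\right) = - \frac{1}{5} \approx -0.2$)
$v{\left(d,z \right)} = - \frac{1}{5}$
$\left(-110842 + v{\left(-284,424 \right)}\right) + 228418 = \left(-110842 - \frac{1}{5}\right) + 228418 = - \frac{554211}{5} + 228418 = \frac{587879}{5}$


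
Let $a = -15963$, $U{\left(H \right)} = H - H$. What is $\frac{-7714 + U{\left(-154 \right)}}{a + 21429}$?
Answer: $- \frac{3857}{2733} \approx -1.4113$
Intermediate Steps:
$U{\left(H \right)} = 0$
$\frac{-7714 + U{\left(-154 \right)}}{a + 21429} = \frac{-7714 + 0}{-15963 + 21429} = - \frac{7714}{5466} = \left(-7714\right) \frac{1}{5466} = - \frac{3857}{2733}$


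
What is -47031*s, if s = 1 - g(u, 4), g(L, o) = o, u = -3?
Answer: 141093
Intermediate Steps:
s = -3 (s = 1 - 1*4 = 1 - 4 = -3)
-47031*s = -47031*(-3) = 141093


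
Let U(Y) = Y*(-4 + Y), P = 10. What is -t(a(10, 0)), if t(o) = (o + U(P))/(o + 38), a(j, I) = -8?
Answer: -26/15 ≈ -1.7333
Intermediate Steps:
t(o) = (60 + o)/(38 + o) (t(o) = (o + 10*(-4 + 10))/(o + 38) = (o + 10*6)/(38 + o) = (o + 60)/(38 + o) = (60 + o)/(38 + o))
-t(a(10, 0)) = -(60 - 8)/(38 - 8) = -52/30 = -1*26/15 = -26/15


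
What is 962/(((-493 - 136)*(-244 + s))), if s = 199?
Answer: 26/765 ≈ 0.033987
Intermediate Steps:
962/(((-493 - 136)*(-244 + s))) = 962/(((-493 - 136)*(-244 + 199))) = 962/((-629*(-45))) = 962/28305 = 962*(1/28305) = 26/765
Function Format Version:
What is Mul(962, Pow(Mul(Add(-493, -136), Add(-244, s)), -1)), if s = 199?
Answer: Rational(26, 765) ≈ 0.033987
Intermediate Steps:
Mul(962, Pow(Mul(Add(-493, -136), Add(-244, s)), -1)) = Mul(962, Pow(Mul(Add(-493, -136), Add(-244, 199)), -1)) = Mul(962, Pow(Mul(-629, -45), -1)) = Mul(962, Pow(28305, -1)) = Mul(962, Rational(1, 28305)) = Rational(26, 765)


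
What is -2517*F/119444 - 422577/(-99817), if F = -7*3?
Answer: 55750314357/11922541748 ≈ 4.6760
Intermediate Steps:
F = -21
-2517*F/119444 - 422577/(-99817) = -2517*(-21)/119444 - 422577/(-99817) = 52857*(1/119444) - 422577*(-1/99817) = 52857/119444 + 422577/99817 = 55750314357/11922541748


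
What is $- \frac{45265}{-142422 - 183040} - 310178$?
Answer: $- \frac{100951106971}{325462} \approx -3.1018 \cdot 10^{5}$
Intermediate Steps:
$- \frac{45265}{-142422 - 183040} - 310178 = - \frac{45265}{-325462} - 310178 = \left(-45265\right) \left(- \frac{1}{325462}\right) - 310178 = \frac{45265}{325462} - 310178 = - \frac{100951106971}{325462}$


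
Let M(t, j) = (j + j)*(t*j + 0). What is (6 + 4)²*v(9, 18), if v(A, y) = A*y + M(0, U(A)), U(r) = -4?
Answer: 16200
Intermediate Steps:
M(t, j) = 2*t*j² (M(t, j) = (2*j)*(j*t + 0) = (2*j)*(j*t) = 2*t*j²)
v(A, y) = A*y (v(A, y) = A*y + 2*0*(-4)² = A*y + 2*0*16 = A*y + 0 = A*y)
(6 + 4)²*v(9, 18) = (6 + 4)²*(9*18) = 10²*162 = 100*162 = 16200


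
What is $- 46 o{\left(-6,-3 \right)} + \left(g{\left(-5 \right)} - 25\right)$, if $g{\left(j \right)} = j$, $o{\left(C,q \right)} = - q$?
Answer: $-168$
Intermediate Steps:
$- 46 o{\left(-6,-3 \right)} + \left(g{\left(-5 \right)} - 25\right) = - 46 \left(\left(-1\right) \left(-3\right)\right) - 30 = \left(-46\right) 3 - 30 = -138 - 30 = -168$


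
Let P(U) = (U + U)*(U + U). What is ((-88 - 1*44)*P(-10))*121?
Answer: -6388800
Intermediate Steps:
P(U) = 4*U² (P(U) = (2*U)*(2*U) = 4*U²)
((-88 - 1*44)*P(-10))*121 = ((-88 - 1*44)*(4*(-10)²))*121 = ((-88 - 44)*(4*100))*121 = -132*400*121 = -52800*121 = -6388800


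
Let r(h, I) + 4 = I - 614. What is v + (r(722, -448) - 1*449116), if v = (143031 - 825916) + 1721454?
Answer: 588387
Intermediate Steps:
r(h, I) = -618 + I (r(h, I) = -4 + (I - 614) = -4 + (-614 + I) = -618 + I)
v = 1038569 (v = -682885 + 1721454 = 1038569)
v + (r(722, -448) - 1*449116) = 1038569 + ((-618 - 448) - 1*449116) = 1038569 + (-1066 - 449116) = 1038569 - 450182 = 588387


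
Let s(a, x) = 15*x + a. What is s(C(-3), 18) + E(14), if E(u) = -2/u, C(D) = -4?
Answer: 1861/7 ≈ 265.86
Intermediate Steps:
s(a, x) = a + 15*x
s(C(-3), 18) + E(14) = (-4 + 15*18) - 2/14 = (-4 + 270) - 2*1/14 = 266 - ⅐ = 1861/7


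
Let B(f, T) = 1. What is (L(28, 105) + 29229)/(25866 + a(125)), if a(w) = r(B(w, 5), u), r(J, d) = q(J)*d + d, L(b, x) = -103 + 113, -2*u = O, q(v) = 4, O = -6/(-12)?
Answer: 116956/103459 ≈ 1.1305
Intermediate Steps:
O = ½ (O = -6*(-1/12) = ½ ≈ 0.50000)
u = -¼ (u = -½*½ = -¼ ≈ -0.25000)
L(b, x) = 10
r(J, d) = 5*d (r(J, d) = 4*d + d = 5*d)
a(w) = -5/4 (a(w) = 5*(-¼) = -5/4)
(L(28, 105) + 29229)/(25866 + a(125)) = (10 + 29229)/(25866 - 5/4) = 29239/(103459/4) = 29239*(4/103459) = 116956/103459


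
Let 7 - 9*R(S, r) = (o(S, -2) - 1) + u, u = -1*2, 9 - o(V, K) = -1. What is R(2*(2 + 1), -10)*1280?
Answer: 0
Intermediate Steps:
o(V, K) = 10 (o(V, K) = 9 - 1*(-1) = 9 + 1 = 10)
u = -2
R(S, r) = 0 (R(S, r) = 7/9 - ((10 - 1) - 2)/9 = 7/9 - (9 - 2)/9 = 7/9 - ⅑*7 = 7/9 - 7/9 = 0)
R(2*(2 + 1), -10)*1280 = 0*1280 = 0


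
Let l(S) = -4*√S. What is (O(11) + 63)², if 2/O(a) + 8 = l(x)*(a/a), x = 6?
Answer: 32261/8 - 127*√6/4 ≈ 3954.9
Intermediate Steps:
O(a) = 2/(-8 - 4*√6) (O(a) = 2/(-8 + (-4*√6)*(a/a)) = 2/(-8 - 4*√6*1) = 2/(-8 - 4*√6))
(O(11) + 63)² = ((½ - √6/4) + 63)² = (127/2 - √6/4)²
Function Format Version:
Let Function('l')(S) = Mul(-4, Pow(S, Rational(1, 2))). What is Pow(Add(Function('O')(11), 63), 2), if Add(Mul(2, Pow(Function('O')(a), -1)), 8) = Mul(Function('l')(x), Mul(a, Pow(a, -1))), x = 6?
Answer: Add(Rational(32261, 8), Mul(Rational(-127, 4), Pow(6, Rational(1, 2)))) ≈ 3954.9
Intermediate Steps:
Function('O')(a) = Mul(2, Pow(Add(-8, Mul(-4, Pow(6, Rational(1, 2)))), -1)) (Function('O')(a) = Mul(2, Pow(Add(-8, Mul(Mul(-4, Pow(6, Rational(1, 2))), Mul(a, Pow(a, -1)))), -1)) = Mul(2, Pow(Add(-8, Mul(Mul(-4, Pow(6, Rational(1, 2))), 1)), -1)) = Mul(2, Pow(Add(-8, Mul(-4, Pow(6, Rational(1, 2)))), -1)))
Pow(Add(Function('O')(11), 63), 2) = Pow(Add(Add(Rational(1, 2), Mul(Rational(-1, 4), Pow(6, Rational(1, 2)))), 63), 2) = Pow(Add(Rational(127, 2), Mul(Rational(-1, 4), Pow(6, Rational(1, 2)))), 2)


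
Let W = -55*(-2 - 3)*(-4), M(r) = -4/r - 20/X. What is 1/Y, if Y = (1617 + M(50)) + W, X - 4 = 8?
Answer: 75/38644 ≈ 0.0019408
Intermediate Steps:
X = 12 (X = 4 + 8 = 12)
M(r) = -5/3 - 4/r (M(r) = -4/r - 20/12 = -4/r - 20*1/12 = -4/r - 5/3 = -5/3 - 4/r)
W = -1100 (W = -(-275)*(-4) = -55*20 = -1100)
Y = 38644/75 (Y = (1617 + (-5/3 - 4/50)) - 1100 = (1617 + (-5/3 - 4*1/50)) - 1100 = (1617 + (-5/3 - 2/25)) - 1100 = (1617 - 131/75) - 1100 = 121144/75 - 1100 = 38644/75 ≈ 515.25)
1/Y = 1/(38644/75) = 75/38644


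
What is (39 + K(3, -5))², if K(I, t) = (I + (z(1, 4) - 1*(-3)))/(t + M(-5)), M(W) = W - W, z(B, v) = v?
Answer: 1369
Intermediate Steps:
M(W) = 0
K(I, t) = (7 + I)/t (K(I, t) = (I + (4 - 1*(-3)))/(t + 0) = (I + (4 + 3))/t = (I + 7)/t = (7 + I)/t)
(39 + K(3, -5))² = (39 + (7 + 3)/(-5))² = (39 - ⅕*10)² = (39 - 2)² = 37² = 1369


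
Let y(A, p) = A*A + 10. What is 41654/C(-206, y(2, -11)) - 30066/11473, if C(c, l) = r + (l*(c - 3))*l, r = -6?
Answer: -854850181/235024405 ≈ -3.6373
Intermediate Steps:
y(A, p) = 10 + A² (y(A, p) = A² + 10 = 10 + A²)
C(c, l) = -6 + l²*(-3 + c) (C(c, l) = -6 + (l*(c - 3))*l = -6 + (l*(-3 + c))*l = -6 + l²*(-3 + c))
41654/C(-206, y(2, -11)) - 30066/11473 = 41654/(-6 - 3*(10 + 2²)² - 206*(10 + 2²)²) - 30066/11473 = 41654/(-6 - 3*(10 + 4)² - 206*(10 + 4)²) - 30066*1/11473 = 41654/(-6 - 3*14² - 206*14²) - 30066/11473 = 41654/(-6 - 3*196 - 206*196) - 30066/11473 = 41654/(-6 - 588 - 40376) - 30066/11473 = 41654/(-40970) - 30066/11473 = 41654*(-1/40970) - 30066/11473 = -20827/20485 - 30066/11473 = -854850181/235024405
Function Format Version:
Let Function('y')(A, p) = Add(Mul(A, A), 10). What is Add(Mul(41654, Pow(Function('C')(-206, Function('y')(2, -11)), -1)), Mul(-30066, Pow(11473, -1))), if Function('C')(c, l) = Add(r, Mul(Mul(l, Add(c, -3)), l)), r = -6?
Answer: Rational(-854850181, 235024405) ≈ -3.6373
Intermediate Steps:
Function('y')(A, p) = Add(10, Pow(A, 2)) (Function('y')(A, p) = Add(Pow(A, 2), 10) = Add(10, Pow(A, 2)))
Function('C')(c, l) = Add(-6, Mul(Pow(l, 2), Add(-3, c))) (Function('C')(c, l) = Add(-6, Mul(Mul(l, Add(c, -3)), l)) = Add(-6, Mul(Mul(l, Add(-3, c)), l)) = Add(-6, Mul(Pow(l, 2), Add(-3, c))))
Add(Mul(41654, Pow(Function('C')(-206, Function('y')(2, -11)), -1)), Mul(-30066, Pow(11473, -1))) = Add(Mul(41654, Pow(Add(-6, Mul(-3, Pow(Add(10, Pow(2, 2)), 2)), Mul(-206, Pow(Add(10, Pow(2, 2)), 2))), -1)), Mul(-30066, Pow(11473, -1))) = Add(Mul(41654, Pow(Add(-6, Mul(-3, Pow(Add(10, 4), 2)), Mul(-206, Pow(Add(10, 4), 2))), -1)), Mul(-30066, Rational(1, 11473))) = Add(Mul(41654, Pow(Add(-6, Mul(-3, Pow(14, 2)), Mul(-206, Pow(14, 2))), -1)), Rational(-30066, 11473)) = Add(Mul(41654, Pow(Add(-6, Mul(-3, 196), Mul(-206, 196)), -1)), Rational(-30066, 11473)) = Add(Mul(41654, Pow(Add(-6, -588, -40376), -1)), Rational(-30066, 11473)) = Add(Mul(41654, Pow(-40970, -1)), Rational(-30066, 11473)) = Add(Mul(41654, Rational(-1, 40970)), Rational(-30066, 11473)) = Add(Rational(-20827, 20485), Rational(-30066, 11473)) = Rational(-854850181, 235024405)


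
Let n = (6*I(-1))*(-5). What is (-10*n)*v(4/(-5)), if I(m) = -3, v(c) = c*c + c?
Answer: 144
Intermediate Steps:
v(c) = c + c**2 (v(c) = c**2 + c = c + c**2)
n = 90 (n = (6*(-3))*(-5) = -18*(-5) = 90)
(-10*n)*v(4/(-5)) = (-10*90)*((4/(-5))*(1 + 4/(-5))) = -900*4*(-1/5)*(1 + 4*(-1/5)) = -(-720)*(1 - 4/5) = -(-720)/5 = -900*(-4/25) = 144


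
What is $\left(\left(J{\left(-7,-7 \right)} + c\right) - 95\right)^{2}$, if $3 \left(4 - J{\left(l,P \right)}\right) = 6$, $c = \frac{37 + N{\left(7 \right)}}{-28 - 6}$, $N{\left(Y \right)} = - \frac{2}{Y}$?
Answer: $\frac{501356881}{56644} \approx 8851.0$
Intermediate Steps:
$c = - \frac{257}{238}$ ($c = \frac{37 - \frac{2}{7}}{-28 - 6} = \frac{37 - \frac{2}{7}}{-34} = \left(37 - \frac{2}{7}\right) \left(- \frac{1}{34}\right) = \frac{257}{7} \left(- \frac{1}{34}\right) = - \frac{257}{238} \approx -1.0798$)
$J{\left(l,P \right)} = 2$ ($J{\left(l,P \right)} = 4 - 2 = 2$)
$\left(\left(J{\left(-7,-7 \right)} + c\right) - 95\right)^{2} = \left(\left(2 - \frac{257}{238}\right) - 95\right)^{2} = \left(\frac{219}{238} - 95\right)^{2} = \left(- \frac{22391}{238}\right)^{2} = \frac{501356881}{56644}$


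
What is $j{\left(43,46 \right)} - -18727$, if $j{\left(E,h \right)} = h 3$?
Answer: $18865$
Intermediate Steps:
$j{\left(E,h \right)} = 3 h$
$j{\left(43,46 \right)} - -18727 = 3 \cdot 46 - -18727 = 138 + 18727 = 18865$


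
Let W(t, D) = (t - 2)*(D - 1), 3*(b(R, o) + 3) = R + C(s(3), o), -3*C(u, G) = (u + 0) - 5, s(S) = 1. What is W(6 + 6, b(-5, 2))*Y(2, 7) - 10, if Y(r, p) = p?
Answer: -3380/9 ≈ -375.56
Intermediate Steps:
C(u, G) = 5/3 - u/3 (C(u, G) = -((u + 0) - 5)/3 = -(u - 5)/3 = -(-5 + u)/3 = 5/3 - u/3)
b(R, o) = -23/9 + R/3 (b(R, o) = -3 + (R + (5/3 - ⅓*1))/3 = -3 + (R + (5/3 - ⅓))/3 = -3 + (R + 4/3)/3 = -3 + (4/3 + R)/3 = -3 + (4/9 + R/3) = -23/9 + R/3)
W(t, D) = (-1 + D)*(-2 + t) (W(t, D) = (-2 + t)*(-1 + D) = (-1 + D)*(-2 + t))
W(6 + 6, b(-5, 2))*Y(2, 7) - 10 = (2 - (6 + 6) - 2*(-23/9 + (⅓)*(-5)) + (-23/9 + (⅓)*(-5))*(6 + 6))*7 - 10 = (2 - 1*12 - 2*(-23/9 - 5/3) + (-23/9 - 5/3)*12)*7 - 10 = (2 - 12 - 2*(-38/9) - 38/9*12)*7 - 10 = (2 - 12 + 76/9 - 152/3)*7 - 10 = -470/9*7 - 10 = -3290/9 - 10 = -3380/9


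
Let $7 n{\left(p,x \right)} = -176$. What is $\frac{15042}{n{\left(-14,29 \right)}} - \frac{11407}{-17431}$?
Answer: $- \frac{916686041}{1533928} \approx -597.61$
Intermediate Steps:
$n{\left(p,x \right)} = - \frac{176}{7}$ ($n{\left(p,x \right)} = \frac{1}{7} \left(-176\right) = - \frac{176}{7}$)
$\frac{15042}{n{\left(-14,29 \right)}} - \frac{11407}{-17431} = \frac{15042}{- \frac{176}{7}} - \frac{11407}{-17431} = 15042 \left(- \frac{7}{176}\right) - - \frac{11407}{17431} = - \frac{52647}{88} + \frac{11407}{17431} = - \frac{916686041}{1533928}$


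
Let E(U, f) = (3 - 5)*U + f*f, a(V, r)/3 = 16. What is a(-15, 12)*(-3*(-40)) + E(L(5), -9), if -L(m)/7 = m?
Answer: 5911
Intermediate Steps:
L(m) = -7*m
a(V, r) = 48 (a(V, r) = 3*16 = 48)
E(U, f) = f**2 - 2*U (E(U, f) = -2*U + f**2 = f**2 - 2*U)
a(-15, 12)*(-3*(-40)) + E(L(5), -9) = 48*(-3*(-40)) + ((-9)**2 - (-14)*5) = 48*120 + (81 - 2*(-35)) = 5760 + (81 + 70) = 5760 + 151 = 5911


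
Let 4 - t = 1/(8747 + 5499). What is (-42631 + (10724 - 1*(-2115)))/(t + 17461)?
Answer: -424416832/248806389 ≈ -1.7058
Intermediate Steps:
t = 56983/14246 (t = 4 - 1/(8747 + 5499) = 4 - 1/14246 = 56983/14246 ≈ 3.9999)
(-42631 + (10724 - 1*(-2115)))/(t + 17461) = (-42631 + (10724 - 1*(-2115)))/(56983/14246 + 17461) = (-42631 + (10724 + 2115))/(248806389/14246) = (-42631 + 12839)*(14246/248806389) = -29792*14246/248806389 = -424416832/248806389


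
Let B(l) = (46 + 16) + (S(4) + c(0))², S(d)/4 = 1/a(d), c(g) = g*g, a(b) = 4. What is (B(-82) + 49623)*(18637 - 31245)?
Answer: -626441088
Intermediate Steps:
c(g) = g²
S(d) = 1 (S(d) = 4/4 = 4*(¼) = 1)
B(l) = 63 (B(l) = (46 + 16) + (1 + 0²)² = 62 + (1 + 0)² = 62 + 1² = 62 + 1 = 63)
(B(-82) + 49623)*(18637 - 31245) = (63 + 49623)*(18637 - 31245) = 49686*(-12608) = -626441088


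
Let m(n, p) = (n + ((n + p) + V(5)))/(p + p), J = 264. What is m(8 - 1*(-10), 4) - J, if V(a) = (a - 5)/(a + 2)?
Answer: -259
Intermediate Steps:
V(a) = (-5 + a)/(2 + a)
m(n, p) = (p + 2*n)/(2*p) (m(n, p) = (n + ((n + p) + (-5 + 5)/(2 + 5)))/(p + p) = (n + ((n + p) + 0/7))/((2*p)) = (n + ((n + p) + (⅐)*0))*(1/(2*p)) = (n + ((n + p) + 0))*(1/(2*p)) = (n + (n + p))*(1/(2*p)) = (p + 2*n)*(1/(2*p)) = (p + 2*n)/(2*p))
m(8 - 1*(-10), 4) - J = ((8 - 1*(-10)) + (½)*4)/4 - 1*264 = ((8 + 10) + 2)/4 - 264 = (18 + 2)/4 - 264 = (¼)*20 - 264 = 5 - 264 = -259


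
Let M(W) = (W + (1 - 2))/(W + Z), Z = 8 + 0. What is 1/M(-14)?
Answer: 2/5 ≈ 0.40000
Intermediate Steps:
Z = 8
M(W) = (-1 + W)/(8 + W) (M(W) = (W + (1 - 2))/(W + 8) = (W - 1)/(8 + W) = (-1 + W)/(8 + W))
1/M(-14) = 1/((-1 - 14)/(8 - 14)) = 1/(-15/(-6)) = 1/(-1/6*(-15)) = 1/(5/2) = 2/5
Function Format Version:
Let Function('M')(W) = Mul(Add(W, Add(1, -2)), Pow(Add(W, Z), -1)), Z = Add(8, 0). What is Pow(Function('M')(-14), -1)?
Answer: Rational(2, 5) ≈ 0.40000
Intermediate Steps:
Z = 8
Function('M')(W) = Mul(Pow(Add(8, W), -1), Add(-1, W)) (Function('M')(W) = Mul(Add(W, Add(1, -2)), Pow(Add(W, 8), -1)) = Mul(Add(W, -1), Pow(Add(8, W), -1)) = Mul(Add(-1, W), Pow(Add(8, W), -1)) = Mul(Pow(Add(8, W), -1), Add(-1, W)))
Pow(Function('M')(-14), -1) = Pow(Mul(Pow(Add(8, -14), -1), Add(-1, -14)), -1) = Pow(Mul(Pow(-6, -1), -15), -1) = Pow(Mul(Rational(-1, 6), -15), -1) = Pow(Rational(5, 2), -1) = Rational(2, 5)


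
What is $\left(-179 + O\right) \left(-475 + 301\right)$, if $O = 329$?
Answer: $-26100$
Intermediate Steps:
$\left(-179 + O\right) \left(-475 + 301\right) = \left(-179 + 329\right) \left(-475 + 301\right) = 150 \left(-174\right) = -26100$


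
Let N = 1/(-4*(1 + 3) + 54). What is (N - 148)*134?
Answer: -376741/19 ≈ -19828.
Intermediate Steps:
N = 1/38 (N = 1/(-4*4 + 54) = 1/(-16 + 54) = 1/38 ≈ 0.026316)
(N - 148)*134 = (1/38 - 148)*134 = -5623/38*134 = -376741/19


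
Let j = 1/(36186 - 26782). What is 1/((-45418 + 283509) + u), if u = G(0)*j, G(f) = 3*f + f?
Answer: 1/238091 ≈ 4.2001e-6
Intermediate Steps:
j = 1/9404 ≈ 0.00010634
G(f) = 4*f
u = 0 (u = (4*0)*(1/9404) = 0*(1/9404) = 0)
1/((-45418 + 283509) + u) = 1/((-45418 + 283509) + 0) = 1/(238091 + 0) = 1/238091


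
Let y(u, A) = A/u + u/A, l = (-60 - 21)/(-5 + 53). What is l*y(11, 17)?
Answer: -5535/1496 ≈ -3.6999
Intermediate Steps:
l = -27/16 (l = -81/48 = -81*1/48 = -27/16 ≈ -1.6875)
l*y(11, 17) = -27*(17/11 + 11/17)/16 = -27/16*410/187 = -5535/1496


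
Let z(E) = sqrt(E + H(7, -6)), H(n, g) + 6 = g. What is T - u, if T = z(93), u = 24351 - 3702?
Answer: -20640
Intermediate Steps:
u = 20649
H(n, g) = -6 + g
z(E) = sqrt(-12 + E) (z(E) = sqrt(E + (-6 - 6)) = sqrt(E - 12) = sqrt(-12 + E))
T = 9 (T = sqrt(-12 + 93) = sqrt(81) = 9)
T - u = 9 - 1*20649 = 9 - 20649 = -20640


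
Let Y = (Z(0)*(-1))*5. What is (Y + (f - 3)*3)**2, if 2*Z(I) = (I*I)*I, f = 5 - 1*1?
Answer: 9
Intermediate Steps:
f = 4 (f = 5 - 1 = 4)
Z(I) = I**3/2 (Z(I) = ((I*I)*I)/2 = (I**2*I)/2 = I**3/2)
Y = 0 (Y = (((1/2)*0**3)*(-1))*5 = (((1/2)*0)*(-1))*5 = (0*(-1))*5 = 0*5 = 0)
(Y + (f - 3)*3)**2 = (0 + (4 - 3)*3)**2 = (0 + 1*3)**2 = (0 + 3)**2 = 3**2 = 9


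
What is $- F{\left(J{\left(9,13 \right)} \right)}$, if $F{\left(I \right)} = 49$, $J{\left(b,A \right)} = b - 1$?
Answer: $-49$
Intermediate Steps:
$J{\left(b,A \right)} = -1 + b$
$- F{\left(J{\left(9,13 \right)} \right)} = \left(-1\right) 49 = -49$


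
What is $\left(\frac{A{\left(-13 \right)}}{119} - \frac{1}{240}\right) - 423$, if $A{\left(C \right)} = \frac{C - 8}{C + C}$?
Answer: $- \frac{22435781}{53040} \approx -423.0$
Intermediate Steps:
$A{\left(C \right)} = \frac{-8 + C}{2 C}$
$\left(\frac{A{\left(-13 \right)}}{119} - \frac{1}{240}\right) - 423 = \left(\frac{\frac{1}{2} \frac{1}{-13} \left(-8 - 13\right)}{119} - \frac{1}{240}\right) - 423 = \left(\frac{1}{2} \left(- \frac{1}{13}\right) \left(-21\right) \frac{1}{119} - \frac{1}{240}\right) - 423 = \left(\frac{21}{26} \cdot \frac{1}{119} - \frac{1}{240}\right) - 423 = \left(\frac{3}{442} - \frac{1}{240}\right) - 423 = \frac{139}{53040} - 423 = - \frac{22435781}{53040}$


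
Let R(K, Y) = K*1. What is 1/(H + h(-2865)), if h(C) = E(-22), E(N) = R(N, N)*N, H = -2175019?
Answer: -1/2174535 ≈ -4.5987e-7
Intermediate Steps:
R(K, Y) = K
E(N) = N² (E(N) = N*N = N²)
h(C) = 484 (h(C) = (-22)² = 484)
1/(H + h(-2865)) = 1/(-2175019 + 484) = 1/(-2174535) = -1/2174535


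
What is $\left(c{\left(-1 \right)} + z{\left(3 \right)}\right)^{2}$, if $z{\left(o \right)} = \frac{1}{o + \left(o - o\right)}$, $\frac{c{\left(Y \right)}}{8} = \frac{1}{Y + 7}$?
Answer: $\frac{25}{9} \approx 2.7778$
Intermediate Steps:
$c{\left(Y \right)} = \frac{8}{7 + Y}$ ($c{\left(Y \right)} = \frac{8}{Y + 7} = \frac{8}{7 + Y}$)
$z{\left(o \right)} = \frac{1}{o}$ ($z{\left(o \right)} = \frac{1}{o + 0} = \frac{1}{o}$)
$\left(c{\left(-1 \right)} + z{\left(3 \right)}\right)^{2} = \left(\frac{8}{7 - 1} + \frac{1}{3}\right)^{2} = \left(\frac{8}{6} + \frac{1}{3}\right)^{2} = \left(8 \cdot \frac{1}{6} + \frac{1}{3}\right)^{2} = \left(\frac{4}{3} + \frac{1}{3}\right)^{2} = \left(\frac{5}{3}\right)^{2} = \frac{25}{9}$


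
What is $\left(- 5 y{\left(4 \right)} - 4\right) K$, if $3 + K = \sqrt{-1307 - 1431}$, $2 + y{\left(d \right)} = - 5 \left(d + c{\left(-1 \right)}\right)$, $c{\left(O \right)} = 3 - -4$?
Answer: $-843 + 10397 i \sqrt{2} \approx -843.0 + 14704.0 i$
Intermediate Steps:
$c{\left(O \right)} = 7$ ($c{\left(O \right)} = 3 + 4 = 7$)
$y{\left(d \right)} = -37 - 5 d$ ($y{\left(d \right)} = -2 - 5 \left(d + 7\right) = -2 - 5 \left(7 + d\right) = -2 - \left(35 + 5 d\right) = -37 - 5 d$)
$K = -3 + 37 i \sqrt{2}$ ($K = -3 + \sqrt{-1307 - 1431} = -3 + \sqrt{-2738} = -3 + 37 i \sqrt{2} \approx -3.0 + 52.326 i$)
$\left(- 5 y{\left(4 \right)} - 4\right) K = \left(- 5 \left(-37 - 20\right) - 4\right) \left(-3 + 37 i \sqrt{2}\right) = \left(\left(-5\right) \left(-57\right) - 4\right) \left(-3 + 37 i \sqrt{2}\right) = \left(285 - 4\right) \left(-3 + 37 i \sqrt{2}\right) = 281 \left(-3 + 37 i \sqrt{2}\right) = -843 + 10397 i \sqrt{2}$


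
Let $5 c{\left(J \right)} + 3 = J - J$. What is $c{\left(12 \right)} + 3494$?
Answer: $\frac{17467}{5} \approx 3493.4$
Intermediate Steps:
$c{\left(J \right)} = - \frac{3}{5}$ ($c{\left(J \right)} = - \frac{3}{5} + \frac{J - J}{5} = - \frac{3}{5} + \frac{1}{5} \cdot 0 = - \frac{3}{5} + 0 = - \frac{3}{5}$)
$c{\left(12 \right)} + 3494 = - \frac{3}{5} + 3494 = \frac{17467}{5}$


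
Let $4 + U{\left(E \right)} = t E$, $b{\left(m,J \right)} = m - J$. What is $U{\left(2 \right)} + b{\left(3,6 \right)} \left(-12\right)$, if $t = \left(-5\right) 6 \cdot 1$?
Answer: $-28$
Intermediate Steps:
$t = -30$ ($t = \left(-30\right) 1 = -30$)
$U{\left(E \right)} = -4 - 30 E$
$U{\left(2 \right)} + b{\left(3,6 \right)} \left(-12\right) = \left(-4 - 60\right) + \left(3 - 6\right) \left(-12\right) = -64 - -36 = -64 + 36 = -28$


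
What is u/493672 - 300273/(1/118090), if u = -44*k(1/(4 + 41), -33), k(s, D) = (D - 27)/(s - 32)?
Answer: -3148753826046325920/88799251 ≈ -3.5459e+10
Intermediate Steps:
k(s, D) = (-27 + D)/(-32 + s)
u = -118800/1439 (u = -44*(-27 - 33)/(-32 + 1/(4 + 41)) = -44*(-60)/(-32 + 1/45) = -44*(-60)/(-1439/45) = -(-1980)*(-60)/1439 = -44*2700/1439 = -118800/1439 ≈ -82.557)
u/493672 - 300273/(1/118090) = -118800/1439/493672 - 300273/(1/118090) = -118800/1439*1/493672 - 300273/1/118090 = -14850/88799251 - 300273*118090 = -14850/88799251 - 35459238570 = -3148753826046325920/88799251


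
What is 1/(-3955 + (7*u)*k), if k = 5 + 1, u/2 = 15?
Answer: -1/2695 ≈ -0.00037106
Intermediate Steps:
u = 30 (u = 2*15 = 30)
k = 6
1/(-3955 + (7*u)*k) = 1/(-3955 + (7*30)*6) = 1/(-3955 + 210*6) = 1/(-3955 + 1260) = 1/(-2695) = -1/2695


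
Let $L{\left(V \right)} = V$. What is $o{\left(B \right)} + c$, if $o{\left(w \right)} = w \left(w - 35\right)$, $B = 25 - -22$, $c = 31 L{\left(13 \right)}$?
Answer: $967$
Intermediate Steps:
$c = 403$ ($c = 31 \cdot 13 = 403$)
$B = 47$ ($B = 25 + 22 = 47$)
$o{\left(w \right)} = w \left(-35 + w\right)$
$o{\left(B \right)} + c = 47 \left(-35 + 47\right) + 403 = 47 \cdot 12 + 403 = 564 + 403 = 967$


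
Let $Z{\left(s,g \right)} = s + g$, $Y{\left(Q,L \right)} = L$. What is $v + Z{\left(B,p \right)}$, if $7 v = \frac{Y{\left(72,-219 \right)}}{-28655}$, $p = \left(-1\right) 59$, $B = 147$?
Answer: $\frac{17651699}{200585} \approx 88.001$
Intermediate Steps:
$p = -59$
$Z{\left(s,g \right)} = g + s$
$v = \frac{219}{200585}$ ($v = \frac{\left(-219\right) \frac{1}{-28655}}{7} = \frac{\left(-219\right) \left(- \frac{1}{28655}\right)}{7} = \frac{1}{7} \cdot \frac{219}{28655} = \frac{219}{200585} \approx 0.0010918$)
$v + Z{\left(B,p \right)} = \frac{219}{200585} + \left(-59 + 147\right) = \frac{219}{200585} + 88 = \frac{17651699}{200585}$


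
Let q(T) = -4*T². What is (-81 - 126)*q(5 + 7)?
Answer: 119232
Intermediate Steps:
(-81 - 126)*q(5 + 7) = (-81 - 126)*(-4*(5 + 7)²) = -(-828)*12² = -(-828)*144 = -207*(-576) = 119232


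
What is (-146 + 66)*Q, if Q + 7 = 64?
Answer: -4560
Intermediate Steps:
Q = 57 (Q = -7 + 64 = 57)
(-146 + 66)*Q = (-146 + 66)*57 = -80*57 = -4560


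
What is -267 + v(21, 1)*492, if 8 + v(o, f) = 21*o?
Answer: 212769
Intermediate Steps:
v(o, f) = -8 + 21*o
-267 + v(21, 1)*492 = -267 + (-8 + 21*21)*492 = -267 + (-8 + 441)*492 = -267 + 433*492 = -267 + 213036 = 212769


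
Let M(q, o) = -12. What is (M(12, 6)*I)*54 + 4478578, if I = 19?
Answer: 4466266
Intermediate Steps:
(M(12, 6)*I)*54 + 4478578 = -12*19*54 + 4478578 = -228*54 + 4478578 = -12312 + 4478578 = 4466266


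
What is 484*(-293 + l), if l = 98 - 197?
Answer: -189728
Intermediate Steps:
l = -99
484*(-293 + l) = 484*(-293 - 99) = 484*(-392) = -189728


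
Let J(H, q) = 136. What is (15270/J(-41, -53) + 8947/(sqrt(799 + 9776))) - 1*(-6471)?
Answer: 447663/68 + 8947*sqrt(47)/705 ≈ 6670.3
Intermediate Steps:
(15270/J(-41, -53) + 8947/(sqrt(799 + 9776))) - 1*(-6471) = (15270/136 + 8947/(sqrt(799 + 9776))) - 1*(-6471) = (15270*(1/136) + 8947/(sqrt(10575))) + 6471 = (7635/68 + 8947/((15*sqrt(47)))) + 6471 = (7635/68 + 8947*(sqrt(47)/705)) + 6471 = (7635/68 + 8947*sqrt(47)/705) + 6471 = 447663/68 + 8947*sqrt(47)/705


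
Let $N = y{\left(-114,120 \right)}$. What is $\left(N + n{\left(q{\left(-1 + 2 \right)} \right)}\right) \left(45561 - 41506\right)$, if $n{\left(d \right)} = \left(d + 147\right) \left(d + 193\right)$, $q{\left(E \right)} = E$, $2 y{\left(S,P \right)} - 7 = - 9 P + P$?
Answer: $\frac{228989905}{2} \approx 1.1449 \cdot 10^{8}$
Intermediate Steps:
$y{\left(S,P \right)} = \frac{7}{2} - 4 P$ ($y{\left(S,P \right)} = \frac{7}{2} + \frac{- 9 P + P}{2} = \frac{7}{2} + \frac{\left(-8\right) P}{2} = \frac{7}{2} - 4 P$)
$N = - \frac{953}{2}$ ($N = \frac{7}{2} - 480 = - \frac{953}{2} \approx -476.5$)
$n{\left(d \right)} = \left(147 + d\right) \left(193 + d\right)$
$\left(N + n{\left(q{\left(-1 + 2 \right)} \right)}\right) \left(45561 - 41506\right) = \left(- \frac{953}{2} + \left(28371 + \left(-1 + 2\right)^{2} + 340 \left(-1 + 2\right)\right)\right) \left(45561 - 41506\right) = \left(- \frac{953}{2} + \left(28371 + 1^{2} + 340 \cdot 1\right)\right) 4055 = \left(- \frac{953}{2} + \left(28371 + 1 + 340\right)\right) 4055 = \left(- \frac{953}{2} + 28712\right) 4055 = \frac{56471}{2} \cdot 4055 = \frac{228989905}{2}$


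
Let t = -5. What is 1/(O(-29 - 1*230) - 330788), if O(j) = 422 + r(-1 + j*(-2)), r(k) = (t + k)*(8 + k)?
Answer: -1/61566 ≈ -1.6243e-5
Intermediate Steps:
r(k) = (-5 + k)*(8 + k)
O(j) = 379 + (-1 - 2*j)² - 6*j (O(j) = 422 + (-40 + (-1 + j*(-2))² + 3*(-1 + j*(-2))) = 422 + (-40 + (-1 - 2*j)² + 3*(-1 - 2*j)) = 422 + (-40 + (-1 - 2*j)² + (-3 - 6*j)) = 422 + (-43 + (-1 - 2*j)² - 6*j) = 379 + (-1 - 2*j)² - 6*j)
1/(O(-29 - 1*230) - 330788) = 1/((380 - 2*(-29 - 1*230) + 4*(-29 - 1*230)²) - 330788) = 1/((380 - 2*(-29 - 230) + 4*(-29 - 230)²) - 330788) = 1/((380 - 2*(-259) + 4*(-259)²) - 330788) = 1/((380 + 518 + 4*67081) - 330788) = 1/((380 + 518 + 268324) - 330788) = 1/(269222 - 330788) = 1/(-61566) = -1/61566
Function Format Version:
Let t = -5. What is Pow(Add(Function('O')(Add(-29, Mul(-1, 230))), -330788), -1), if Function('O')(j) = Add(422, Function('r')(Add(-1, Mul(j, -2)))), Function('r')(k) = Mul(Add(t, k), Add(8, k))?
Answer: Rational(-1, 61566) ≈ -1.6243e-5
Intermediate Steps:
Function('r')(k) = Mul(Add(-5, k), Add(8, k))
Function('O')(j) = Add(379, Pow(Add(-1, Mul(-2, j)), 2), Mul(-6, j)) (Function('O')(j) = Add(422, Add(-40, Pow(Add(-1, Mul(j, -2)), 2), Mul(3, Add(-1, Mul(j, -2))))) = Add(422, Add(-40, Pow(Add(-1, Mul(-2, j)), 2), Mul(3, Add(-1, Mul(-2, j))))) = Add(422, Add(-40, Pow(Add(-1, Mul(-2, j)), 2), Add(-3, Mul(-6, j)))) = Add(422, Add(-43, Pow(Add(-1, Mul(-2, j)), 2), Mul(-6, j))) = Add(379, Pow(Add(-1, Mul(-2, j)), 2), Mul(-6, j)))
Pow(Add(Function('O')(Add(-29, Mul(-1, 230))), -330788), -1) = Pow(Add(Add(380, Mul(-2, Add(-29, Mul(-1, 230))), Mul(4, Pow(Add(-29, Mul(-1, 230)), 2))), -330788), -1) = Pow(Add(Add(380, Mul(-2, Add(-29, -230)), Mul(4, Pow(Add(-29, -230), 2))), -330788), -1) = Pow(Add(Add(380, Mul(-2, -259), Mul(4, Pow(-259, 2))), -330788), -1) = Pow(Add(Add(380, 518, Mul(4, 67081)), -330788), -1) = Pow(Add(Add(380, 518, 268324), -330788), -1) = Pow(Add(269222, -330788), -1) = Pow(-61566, -1) = Rational(-1, 61566)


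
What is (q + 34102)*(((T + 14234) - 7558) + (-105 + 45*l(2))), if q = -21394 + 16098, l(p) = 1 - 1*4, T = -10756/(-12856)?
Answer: 297969163179/1607 ≈ 1.8542e+8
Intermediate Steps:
T = 2689/3214 (T = -10756*(-1/12856) = 2689/3214 ≈ 0.83665)
l(p) = -3 (l(p) = 1 - 4 = -3)
q = -5296
(q + 34102)*(((T + 14234) - 7558) + (-105 + 45*l(2))) = (-5296 + 34102)*(((2689/3214 + 14234) - 7558) + (-105 + 45*(-3))) = 28806*((45750765/3214 - 7558) + (-105 - 135)) = 28806*(21459353/3214 - 240) = 28806*(20687993/3214) = 297969163179/1607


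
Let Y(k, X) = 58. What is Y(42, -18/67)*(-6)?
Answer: -348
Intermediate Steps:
Y(42, -18/67)*(-6) = 58*(-6) = -348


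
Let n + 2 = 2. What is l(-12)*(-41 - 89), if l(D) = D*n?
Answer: 0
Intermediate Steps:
n = 0 (n = -2 + 2 = 0)
l(D) = 0 (l(D) = D*0 = 0)
l(-12)*(-41 - 89) = 0*(-41 - 89) = 0*(-130) = 0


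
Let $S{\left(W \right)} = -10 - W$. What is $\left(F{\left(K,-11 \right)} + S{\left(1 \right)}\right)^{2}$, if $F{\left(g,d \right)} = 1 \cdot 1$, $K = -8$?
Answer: $100$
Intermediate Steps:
$F{\left(g,d \right)} = 1$
$\left(F{\left(K,-11 \right)} + S{\left(1 \right)}\right)^{2} = \left(1 - 11\right)^{2} = \left(-10\right)^{2} = 100$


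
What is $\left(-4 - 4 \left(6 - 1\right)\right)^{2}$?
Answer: $576$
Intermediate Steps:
$\left(-4 - 4 \left(6 - 1\right)\right)^{2} = \left(-4 - 20\right)^{2} = \left(-24\right)^{2} = 576$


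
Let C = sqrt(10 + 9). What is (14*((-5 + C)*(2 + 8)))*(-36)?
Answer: 25200 - 5040*sqrt(19) ≈ 3231.1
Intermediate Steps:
C = sqrt(19) ≈ 4.3589
(14*((-5 + C)*(2 + 8)))*(-36) = (14*((-5 + sqrt(19))*(2 + 8)))*(-36) = (14*((-5 + sqrt(19))*10))*(-36) = (14*(-50 + 10*sqrt(19)))*(-36) = (-700 + 140*sqrt(19))*(-36) = 25200 - 5040*sqrt(19)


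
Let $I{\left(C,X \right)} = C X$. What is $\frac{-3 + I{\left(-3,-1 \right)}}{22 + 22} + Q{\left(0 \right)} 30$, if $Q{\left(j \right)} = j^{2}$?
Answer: $0$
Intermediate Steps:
$\frac{-3 + I{\left(-3,-1 \right)}}{22 + 22} + Q{\left(0 \right)} 30 = \frac{-3 - -3}{22 + 22} + 0^{2} \cdot 30 = \frac{-3 + 3}{44} + 0 \cdot 30 = 0 \cdot \frac{1}{44} + 0 = 0 + 0 = 0$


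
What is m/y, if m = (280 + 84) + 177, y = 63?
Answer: 541/63 ≈ 8.5873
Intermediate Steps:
m = 541 (m = 364 + 177 = 541)
m/y = 541/63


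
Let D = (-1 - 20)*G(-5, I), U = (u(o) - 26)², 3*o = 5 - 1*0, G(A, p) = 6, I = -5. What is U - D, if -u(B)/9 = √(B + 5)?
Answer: 1342 + 312*√15 ≈ 2550.4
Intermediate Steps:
o = 5/3 (o = (5 - 1*0)/3 = (5 + 0)/3 = (⅓)*5 = 5/3 ≈ 1.6667)
u(B) = -9*√(5 + B) (u(B) = -9*√(B + 5) = -9*√(5 + B))
U = (-26 - 6*√15)² (U = (-9*√(5 + 5/3) - 26)² = (-6*√15 - 26)² = (-26 - 6*√15)² ≈ 2424.4)
D = -126 (D = (-1 - 20)*6 = -21*6 = -126)
U - D = (1216 + 312*√15) - 1*(-126) = (1216 + 312*√15) + 126 = 1342 + 312*√15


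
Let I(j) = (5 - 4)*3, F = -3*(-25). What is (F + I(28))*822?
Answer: 64116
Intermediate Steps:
F = 75
I(j) = 3 (I(j) = 1*3 = 3)
(F + I(28))*822 = (75 + 3)*822 = 78*822 = 64116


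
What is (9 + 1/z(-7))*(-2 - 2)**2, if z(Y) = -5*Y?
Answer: 5056/35 ≈ 144.46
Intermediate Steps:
(9 + 1/z(-7))*(-2 - 2)**2 = (9 + 1/(-5*(-7)))*(-2 - 2)**2 = (9 + 1/35)*(-4)**2 = (9 + 1/35)*16 = (316/35)*16 = 5056/35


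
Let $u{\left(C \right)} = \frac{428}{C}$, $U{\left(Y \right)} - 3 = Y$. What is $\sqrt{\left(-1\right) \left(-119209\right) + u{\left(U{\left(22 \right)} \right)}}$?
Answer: $\frac{13 \sqrt{17637}}{5} \approx 345.29$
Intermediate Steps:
$U{\left(Y \right)} = 3 + Y$
$\sqrt{\left(-1\right) \left(-119209\right) + u{\left(U{\left(22 \right)} \right)}} = \sqrt{\left(-1\right) \left(-119209\right) + \frac{428}{3 + 22}} = \sqrt{119209 + \frac{428}{25}} = \sqrt{\frac{2980653}{25}} = \frac{13 \sqrt{17637}}{5}$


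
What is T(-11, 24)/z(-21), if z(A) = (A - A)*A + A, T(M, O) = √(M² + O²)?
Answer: -√697/21 ≈ -1.2572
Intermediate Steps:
z(A) = A (z(A) = 0*A + A = 0 + A = A)
T(-11, 24)/z(-21) = √((-11)² + 24²)/(-21) = √(121 + 576)*(-1/21) = √697*(-1/21) = -√697/21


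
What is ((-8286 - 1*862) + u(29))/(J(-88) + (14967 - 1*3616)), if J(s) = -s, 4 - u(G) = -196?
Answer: -8948/11439 ≈ -0.78224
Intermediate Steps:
u(G) = 200 (u(G) = 4 - 1*(-196) = 4 + 196 = 200)
((-8286 - 1*862) + u(29))/(J(-88) + (14967 - 1*3616)) = ((-8286 - 1*862) + 200)/(-1*(-88) + (14967 - 1*3616)) = ((-8286 - 862) + 200)/(88 + (14967 - 3616)) = (-9148 + 200)/(88 + 11351) = -8948/11439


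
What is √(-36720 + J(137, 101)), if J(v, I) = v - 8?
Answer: I*√36591 ≈ 191.29*I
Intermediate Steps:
J(v, I) = -8 + v
√(-36720 + J(137, 101)) = √(-36720 + (-8 + 137)) = √(-36720 + 129) = √(-36591) = I*√36591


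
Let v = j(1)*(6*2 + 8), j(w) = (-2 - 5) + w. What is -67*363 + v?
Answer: -24441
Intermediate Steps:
j(w) = -7 + w
v = -120 (v = (-7 + 1)*(6*2 + 8) = -6*(12 + 8) = -6*20 = -120)
-67*363 + v = -67*363 - 120 = -24321 - 120 = -24441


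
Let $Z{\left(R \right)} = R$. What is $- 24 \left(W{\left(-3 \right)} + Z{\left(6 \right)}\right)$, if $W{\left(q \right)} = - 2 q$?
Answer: $-288$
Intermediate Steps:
$- 24 \left(W{\left(-3 \right)} + Z{\left(6 \right)}\right) = - 24 \left(\left(-2\right) \left(-3\right) + 6\right) = - 24 \left(6 + 6\right) = \left(-24\right) 12 = -288$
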